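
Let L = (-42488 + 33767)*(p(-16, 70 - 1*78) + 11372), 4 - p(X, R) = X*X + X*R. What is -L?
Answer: 95861232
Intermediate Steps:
p(X, R) = 4 - X² - R*X (p(X, R) = 4 - (X*X + X*R) = 4 - (X² + R*X) = 4 + (-X² - R*X) = 4 - X² - R*X)
L = -95861232 (L = (-42488 + 33767)*((4 - 1*(-16)² - 1*(70 - 1*78)*(-16)) + 11372) = -8721*((4 - 1*256 - 1*(70 - 78)*(-16)) + 11372) = -8721*((4 - 256 - 1*(-8)*(-16)) + 11372) = -8721*((4 - 256 - 128) + 11372) = -8721*(-380 + 11372) = -8721*10992 = -95861232)
-L = -1*(-95861232) = 95861232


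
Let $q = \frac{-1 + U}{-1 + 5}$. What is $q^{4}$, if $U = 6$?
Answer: $\frac{625}{256} \approx 2.4414$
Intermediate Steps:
$q = \frac{5}{4}$ ($q = \frac{-1 + 6}{-1 + 5} = \frac{5}{4} \approx 1.25$)
$q^{4} = \left(\frac{5}{4}\right)^{4} = \frac{625}{256}$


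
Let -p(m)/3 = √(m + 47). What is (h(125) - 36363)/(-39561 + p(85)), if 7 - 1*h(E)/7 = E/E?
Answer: 159655009/173896837 - 24214*√33/173896837 ≈ 0.91730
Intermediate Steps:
p(m) = -3*√(47 + m) (p(m) = -3*√(m + 47) = -3*√(47 + m))
h(E) = 42 (h(E) = 49 - 7*E/E = 49 - 7*1 = 49 - 7 = 42)
(h(125) - 36363)/(-39561 + p(85)) = (42 - 36363)/(-39561 - 3*√(47 + 85)) = -36321/(-39561 - 6*√33)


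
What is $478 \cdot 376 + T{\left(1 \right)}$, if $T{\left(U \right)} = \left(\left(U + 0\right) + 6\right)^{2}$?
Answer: $179777$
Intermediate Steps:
$T{\left(U \right)} = \left(6 + U\right)^{2}$ ($T{\left(U \right)} = \left(U + 6\right)^{2} = \left(6 + U\right)^{2}$)
$478 \cdot 376 + T{\left(1 \right)} = 478 \cdot 376 + \left(6 + 1\right)^{2} = 179728 + 7^{2} = 179728 + 49 = 179777$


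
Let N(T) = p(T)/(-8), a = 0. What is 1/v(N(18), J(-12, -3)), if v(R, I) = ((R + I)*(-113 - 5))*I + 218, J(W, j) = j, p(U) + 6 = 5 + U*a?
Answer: -4/3199 ≈ -0.0012504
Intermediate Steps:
p(U) = -1 (p(U) = -6 + (5 + U*0) = -6 + (5 + 0) = -6 + 5 = -1)
N(T) = ⅛ (N(T) = -1/(-8) = -1*(-⅛) = ⅛)
v(R, I) = 218 + I*(-118*I - 118*R) (v(R, I) = ((I + R)*(-118))*I + 218 = (-118*I - 118*R)*I + 218 = I*(-118*I - 118*R) + 218 = 218 + I*(-118*I - 118*R))
1/v(N(18), J(-12, -3)) = 1/(218 - 118*(-3)² - 118*(-3)*⅛) = 1/(218 - 118*9 + 177/4) = 1/(218 - 1062 + 177/4) = 1/(-3199/4) = -4/3199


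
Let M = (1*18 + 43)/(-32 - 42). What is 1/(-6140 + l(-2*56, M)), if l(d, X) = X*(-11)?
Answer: -74/453689 ≈ -0.00016311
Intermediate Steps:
M = -61/74 (M = (18 + 43)/(-74) = 61*(-1/74) = -61/74 ≈ -0.82432)
l(d, X) = -11*X
1/(-6140 + l(-2*56, M)) = 1/(-6140 - 11*(-61/74)) = 1/(-6140 + 671/74) = 1/(-453689/74) = -74/453689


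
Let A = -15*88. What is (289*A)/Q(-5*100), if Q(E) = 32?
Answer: -47685/4 ≈ -11921.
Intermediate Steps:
A = -1320
(289*A)/Q(-5*100) = (289*(-1320))/32 = -381480*1/32 = -47685/4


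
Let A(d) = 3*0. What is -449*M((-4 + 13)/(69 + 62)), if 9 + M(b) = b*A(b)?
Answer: 4041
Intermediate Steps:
A(d) = 0
M(b) = -9 (M(b) = -9 + b*0 = -9 + 0 = -9)
-449*M((-4 + 13)/(69 + 62)) = -449*(-9) = 4041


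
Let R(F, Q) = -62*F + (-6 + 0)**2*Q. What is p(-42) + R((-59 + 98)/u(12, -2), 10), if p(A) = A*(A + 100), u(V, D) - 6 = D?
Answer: -5361/2 ≈ -2680.5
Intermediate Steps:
u(V, D) = 6 + D
p(A) = A*(100 + A)
R(F, Q) = -62*F + 36*Q (R(F, Q) = -62*F + (-6)**2*Q = -62*F + 36*Q)
p(-42) + R((-59 + 98)/u(12, -2), 10) = -42*(100 - 42) + (-62*(-59 + 98)/(6 - 2) + 36*10) = -42*58 + (-2418/4 + 360) = -2436 + (-2418/4 + 360) = -2436 + (-62*39/4 + 360) = -2436 + (-1209/2 + 360) = -2436 - 489/2 = -5361/2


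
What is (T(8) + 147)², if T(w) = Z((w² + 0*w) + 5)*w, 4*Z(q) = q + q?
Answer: 178929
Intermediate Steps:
Z(q) = q/2 (Z(q) = (q + q)/4 = (2*q)/4 = q/2)
T(w) = w*(5/2 + w²/2) (T(w) = (((w² + 0*w) + 5)/2)*w = (((w² + 0) + 5)/2)*w = ((w² + 5)/2)*w = ((5 + w²)/2)*w = (5/2 + w²/2)*w = w*(5/2 + w²/2))
(T(8) + 147)² = ((½)*8*(5 + 8²) + 147)² = ((½)*8*(5 + 64) + 147)² = ((½)*8*69 + 147)² = (276 + 147)² = 423² = 178929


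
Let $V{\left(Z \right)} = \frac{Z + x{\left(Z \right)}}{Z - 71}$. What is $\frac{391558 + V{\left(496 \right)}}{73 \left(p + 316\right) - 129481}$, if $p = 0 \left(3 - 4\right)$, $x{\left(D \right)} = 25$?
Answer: $- \frac{166412671}{45225525} \approx -3.6796$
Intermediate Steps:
$p = 0$ ($p = 0 \left(-1\right) = 0$)
$V{\left(Z \right)} = \frac{25 + Z}{-71 + Z}$ ($V{\left(Z \right)} = \frac{Z + 25}{Z - 71} = \frac{25 + Z}{-71 + Z}$)
$\frac{391558 + V{\left(496 \right)}}{73 \left(p + 316\right) - 129481} = \frac{391558 + \frac{25 + 496}{-71 + 496}}{73 \left(0 + 316\right) - 129481} = \frac{391558 + \frac{1}{425} \cdot 521}{73 \cdot 316 - 129481} = \frac{391558 + \frac{1}{425} \cdot 521}{23068 - 129481} = \frac{391558 + \frac{521}{425}}{-106413} = \frac{166412671}{425} \left(- \frac{1}{106413}\right) = - \frac{166412671}{45225525}$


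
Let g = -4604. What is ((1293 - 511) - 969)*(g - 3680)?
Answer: 1549108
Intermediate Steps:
((1293 - 511) - 969)*(g - 3680) = ((1293 - 511) - 969)*(-4604 - 3680) = (782 - 969)*(-8284) = -187*(-8284) = 1549108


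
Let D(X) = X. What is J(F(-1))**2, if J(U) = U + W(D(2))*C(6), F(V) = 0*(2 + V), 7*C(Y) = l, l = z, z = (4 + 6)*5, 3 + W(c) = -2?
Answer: 62500/49 ≈ 1275.5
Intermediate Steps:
W(c) = -5 (W(c) = -3 - 2 = -5)
z = 50 (z = 10*5 = 50)
l = 50
C(Y) = 50/7 (C(Y) = (1/7)*50 = 50/7)
F(V) = 0
J(U) = -250/7 + U (J(U) = U - 5*50/7 = U - 250/7 = -250/7 + U)
J(F(-1))**2 = (-250/7 + 0)**2 = (-250/7)**2 = 62500/49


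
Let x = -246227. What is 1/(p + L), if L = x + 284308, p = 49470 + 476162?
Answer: 1/563713 ≈ 1.7740e-6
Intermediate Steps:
p = 525632
L = 38081 (L = -246227 + 284308 = 38081)
1/(p + L) = 1/(525632 + 38081) = 1/563713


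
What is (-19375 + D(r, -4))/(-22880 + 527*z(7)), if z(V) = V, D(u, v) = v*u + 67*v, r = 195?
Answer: 20423/19191 ≈ 1.0642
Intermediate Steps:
D(u, v) = 67*v + u*v (D(u, v) = u*v + 67*v = 67*v + u*v)
(-19375 + D(r, -4))/(-22880 + 527*z(7)) = (-19375 - 4*(67 + 195))/(-22880 + 527*7) = (-19375 - 4*262)/(-22880 + 3689) = (-19375 - 1048)/(-19191) = -20423*(-1/19191) = 20423/19191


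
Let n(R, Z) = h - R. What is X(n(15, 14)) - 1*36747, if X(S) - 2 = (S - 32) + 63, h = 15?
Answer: -36714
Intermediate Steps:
n(R, Z) = 15 - R
X(S) = 33 + S (X(S) = 2 + ((S - 32) + 63) = 2 + ((-32 + S) + 63) = 2 + (31 + S) = 33 + S)
X(n(15, 14)) - 1*36747 = (33 + (15 - 1*15)) - 1*36747 = (33 + (15 - 15)) - 36747 = (33 + 0) - 36747 = 33 - 36747 = -36714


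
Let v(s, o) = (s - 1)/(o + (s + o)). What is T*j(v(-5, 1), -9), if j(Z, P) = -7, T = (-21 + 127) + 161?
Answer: -1869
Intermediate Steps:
T = 267 (T = 106 + 161 = 267)
v(s, o) = (-1 + s)/(s + 2*o) (v(s, o) = (-1 + s)/(o + (o + s)) = (-1 + s)/(s + 2*o))
T*j(v(-5, 1), -9) = 267*(-7) = -1869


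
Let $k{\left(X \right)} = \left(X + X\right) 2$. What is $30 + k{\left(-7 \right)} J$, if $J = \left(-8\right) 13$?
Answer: $2942$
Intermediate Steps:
$k{\left(X \right)} = 4 X$ ($k{\left(X \right)} = 2 X 2 = 4 X$)
$J = -104$
$30 + k{\left(-7 \right)} J = 30 + 4 \left(-7\right) \left(-104\right) = 30 - -2912 = 30 + 2912 = 2942$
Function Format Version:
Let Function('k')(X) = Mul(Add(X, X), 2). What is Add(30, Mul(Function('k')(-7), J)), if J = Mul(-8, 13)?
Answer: 2942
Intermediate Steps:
Function('k')(X) = Mul(4, X) (Function('k')(X) = Mul(Mul(2, X), 2) = Mul(4, X))
J = -104
Add(30, Mul(Function('k')(-7), J)) = Add(30, Mul(Mul(4, -7), -104)) = Add(30, Mul(-28, -104)) = Add(30, 2912) = 2942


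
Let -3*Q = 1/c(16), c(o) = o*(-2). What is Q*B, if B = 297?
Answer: 99/32 ≈ 3.0938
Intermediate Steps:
c(o) = -2*o
Q = 1/96 (Q = -1/(3*((-2*16))) = -1/3/(-32) = -1/3*(-1/32) = 1/96 ≈ 0.010417)
Q*B = (1/96)*297 = 99/32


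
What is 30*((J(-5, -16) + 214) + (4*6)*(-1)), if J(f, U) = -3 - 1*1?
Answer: 5580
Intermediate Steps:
J(f, U) = -4 (J(f, U) = -3 - 1 = -4)
30*((J(-5, -16) + 214) + (4*6)*(-1)) = 30*((-4 + 214) + (4*6)*(-1)) = 30*(210 + 24*(-1)) = 30*(210 - 24) = 30*186 = 5580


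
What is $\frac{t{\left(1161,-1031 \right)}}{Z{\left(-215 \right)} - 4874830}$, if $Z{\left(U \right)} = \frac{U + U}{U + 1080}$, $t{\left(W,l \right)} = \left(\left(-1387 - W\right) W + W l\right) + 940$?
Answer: $\frac{718690267}{843345676} \approx 0.85219$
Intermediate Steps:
$t{\left(W,l \right)} = 940 + W l + W \left(-1387 - W\right)$ ($t{\left(W,l \right)} = \left(W \left(-1387 - W\right) + W l\right) + 940 = \left(W l + W \left(-1387 - W\right)\right) + 940 = 940 + W l + W \left(-1387 - W\right)$)
$Z{\left(U \right)} = \frac{2 U}{1080 + U}$
$\frac{t{\left(1161,-1031 \right)}}{Z{\left(-215 \right)} - 4874830} = \frac{940 - 1161^{2} - 1610307 + 1161 \left(-1031\right)}{2 \left(-215\right) \frac{1}{1080 - 215} - 4874830} = \frac{940 - 1347921 - 1610307 - 1196991}{2 \left(-215\right) \frac{1}{865} - 4874830} = - \frac{4154279}{- \frac{86}{173} - 4874830} = - \frac{4154279}{- \frac{843345676}{173}} = \left(-4154279\right) \left(- \frac{173}{843345676}\right) = \frac{718690267}{843345676}$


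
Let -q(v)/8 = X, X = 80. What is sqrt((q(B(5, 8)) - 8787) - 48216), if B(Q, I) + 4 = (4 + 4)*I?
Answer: I*sqrt(57643) ≈ 240.09*I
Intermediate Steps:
B(Q, I) = -4 + 8*I (B(Q, I) = -4 + (4 + 4)*I = -4 + 8*I)
q(v) = -640 (q(v) = -8*80 = -640)
sqrt((q(B(5, 8)) - 8787) - 48216) = sqrt((-640 - 8787) - 48216) = sqrt(-9427 - 48216) = sqrt(-57643) = I*sqrt(57643)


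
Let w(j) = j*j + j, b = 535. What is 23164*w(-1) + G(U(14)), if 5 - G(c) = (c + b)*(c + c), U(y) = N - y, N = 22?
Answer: -8683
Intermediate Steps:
w(j) = j + j² (w(j) = j² + j = j + j²)
U(y) = 22 - y
G(c) = 5 - 2*c*(535 + c) (G(c) = 5 - (c + 535)*(c + c) = 5 - (535 + c)*2*c = 5 - 2*c*(535 + c))
23164*w(-1) + G(U(14)) = 23164*(-(1 - 1)) + (5 - 1070*(22 - 1*14) - 2*(22 - 1*14)²) = 23164*(-1*0) + (5 - 1070*(22 - 14) - 2*(22 - 14)²) = 23164*0 + (5 - 1070*8 - 2*8²) = 0 + (5 - 8560 - 2*64) = 0 + (5 - 8560 - 128) = 0 - 8683 = -8683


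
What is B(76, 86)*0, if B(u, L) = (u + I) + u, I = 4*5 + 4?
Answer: 0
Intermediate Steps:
I = 24 (I = 20 + 4 = 24)
B(u, L) = 24 + 2*u (B(u, L) = (u + 24) + u = (24 + u) + u = 24 + 2*u)
B(76, 86)*0 = (24 + 2*76)*0 = (24 + 152)*0 = 176*0 = 0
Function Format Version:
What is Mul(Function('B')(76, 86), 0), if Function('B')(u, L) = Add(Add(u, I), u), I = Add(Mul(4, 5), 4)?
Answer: 0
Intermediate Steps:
I = 24 (I = Add(20, 4) = 24)
Function('B')(u, L) = Add(24, Mul(2, u)) (Function('B')(u, L) = Add(Add(u, 24), u) = Add(Add(24, u), u) = Add(24, Mul(2, u)))
Mul(Function('B')(76, 86), 0) = Mul(Add(24, Mul(2, 76)), 0) = Mul(Add(24, 152), 0) = Mul(176, 0) = 0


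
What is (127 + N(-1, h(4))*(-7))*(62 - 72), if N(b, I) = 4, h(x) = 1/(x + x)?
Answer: -990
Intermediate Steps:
h(x) = 1/(2*x)
(127 + N(-1, h(4))*(-7))*(62 - 72) = (127 + 4*(-7))*(62 - 72) = (127 - 28)*(-10) = 99*(-10) = -990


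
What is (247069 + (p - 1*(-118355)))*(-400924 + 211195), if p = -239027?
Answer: -23981176413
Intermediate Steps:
(247069 + (p - 1*(-118355)))*(-400924 + 211195) = (247069 + (-239027 - 1*(-118355)))*(-400924 + 211195) = (247069 + (-239027 + 118355))*(-189729) = (247069 - 120672)*(-189729) = 126397*(-189729) = -23981176413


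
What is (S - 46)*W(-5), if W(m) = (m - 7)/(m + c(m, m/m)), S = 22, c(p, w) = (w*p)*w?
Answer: -144/5 ≈ -28.800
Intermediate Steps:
c(p, w) = p*w² (c(p, w) = (p*w)*w = p*w²)
W(m) = (-7 + m)/(2*m) (W(m) = (m - 7)/(m + m*(m/m)²) = (-7 + m)/(m + m*1²) = (-7 + m)/(m + m*1) = (-7 + m)/(m + m) = (-7 + m)/((2*m)) = (-7 + m)*(1/(2*m)) = (-7 + m)/(2*m))
(S - 46)*W(-5) = (22 - 46)*((½)*(-7 - 5)/(-5)) = -12*(-1)*(-12)/5 = -24*6/5 = -144/5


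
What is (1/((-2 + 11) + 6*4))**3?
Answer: 1/35937 ≈ 2.7826e-5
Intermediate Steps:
(1/((-2 + 11) + 6*4))**3 = (1/(9 + 24))**3 = (1/33)**3 = 1/35937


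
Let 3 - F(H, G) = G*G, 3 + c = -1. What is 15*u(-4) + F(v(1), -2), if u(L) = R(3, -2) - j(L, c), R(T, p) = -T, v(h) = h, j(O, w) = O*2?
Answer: 74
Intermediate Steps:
c = -4 (c = -3 - 1 = -4)
j(O, w) = 2*O
F(H, G) = 3 - G² (F(H, G) = 3 - G*G = 3 - G²)
u(L) = -3 - 2*L (u(L) = -1*3 - 2*L = -3 - 2*L)
15*u(-4) + F(v(1), -2) = 15*(-3 - 2*(-4)) + (3 - 1*(-2)²) = 15*(-3 + 8) + (3 - 1*4) = 15*5 + (3 - 4) = 75 - 1 = 74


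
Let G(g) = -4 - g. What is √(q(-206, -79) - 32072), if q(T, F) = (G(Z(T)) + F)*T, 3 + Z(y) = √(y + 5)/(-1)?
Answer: √(-15592 - 206*I*√201) ≈ 11.644 - 125.41*I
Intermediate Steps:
Z(y) = -3 - √(5 + y) (Z(y) = -3 + √(y + 5)/(-1) = -3 + √(5 + y)*(-1) = -3 - √(5 + y))
q(T, F) = T*(-1 + F + √(5 + T)) (q(T, F) = ((-4 - (-3 - √(5 + T))) + F)*T = ((-4 + (3 + √(5 + T))) + F)*T = ((-1 + √(5 + T)) + F)*T = (-1 + F + √(5 + T))*T = T*(-1 + F + √(5 + T)))
√(q(-206, -79) - 32072) = √(-206*(-1 - 79 + √(5 - 206)) - 32072) = √(-206*(-1 - 79 + √(-201)) - 32072) = √(-206*(-1 - 79 + I*√201) - 32072) = √(-206*(-80 + I*√201) - 32072) = √((16480 - 206*I*√201) - 32072) = √(-15592 - 206*I*√201)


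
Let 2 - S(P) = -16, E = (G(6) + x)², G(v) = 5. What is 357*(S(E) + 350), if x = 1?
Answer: 131376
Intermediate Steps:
E = 36 (E = (5 + 1)² = 6² = 36)
S(P) = 18 (S(P) = 2 - 1*(-16) = 2 + 16 = 18)
357*(S(E) + 350) = 357*(18 + 350) = 357*368 = 131376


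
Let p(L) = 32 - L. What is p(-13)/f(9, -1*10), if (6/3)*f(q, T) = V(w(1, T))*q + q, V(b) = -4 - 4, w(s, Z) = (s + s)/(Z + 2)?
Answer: -10/7 ≈ -1.4286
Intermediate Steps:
w(s, Z) = 2*s/(2 + Z) (w(s, Z) = (2*s)/(2 + Z) = 2*s/(2 + Z))
V(b) = -8
f(q, T) = -7*q/2 (f(q, T) = (-8*q + q)/2 = (-7*q)/2 = -7*q/2)
p(-13)/f(9, -1*10) = (32 - 1*(-13))/((-7/2*9)) = (32 + 13)/(-63/2) = 45*(-2/63) = -10/7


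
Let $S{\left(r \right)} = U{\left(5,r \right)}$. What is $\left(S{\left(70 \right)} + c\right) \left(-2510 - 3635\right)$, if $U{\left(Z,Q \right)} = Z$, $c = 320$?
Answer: $-1997125$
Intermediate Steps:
$S{\left(r \right)} = 5$
$\left(S{\left(70 \right)} + c\right) \left(-2510 - 3635\right) = \left(5 + 320\right) \left(-2510 - 3635\right) = 325 \left(-6145\right) = -1997125$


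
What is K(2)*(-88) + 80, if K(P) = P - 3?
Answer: 168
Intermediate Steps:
K(P) = -3 + P
K(2)*(-88) + 80 = (-3 + 2)*(-88) + 80 = -1*(-88) + 80 = 88 + 80 = 168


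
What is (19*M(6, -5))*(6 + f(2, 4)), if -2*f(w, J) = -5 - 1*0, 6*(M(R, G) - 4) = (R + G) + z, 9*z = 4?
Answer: 73967/108 ≈ 684.88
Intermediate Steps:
z = 4/9 (z = (⅑)*4 = 4/9 ≈ 0.44444)
M(R, G) = 110/27 + G/6 + R/6 (M(R, G) = 4 + ((R + G) + 4/9)/6 = 4 + ((G + R) + 4/9)/6 = 4 + (4/9 + G + R)/6 = 4 + (2/27 + G/6 + R/6) = 110/27 + G/6 + R/6)
f(w, J) = 5/2 (f(w, J) = -(-5 - 1*0)/2 = -(-5 + 0)/2 = -½*(-5) = 5/2)
(19*M(6, -5))*(6 + f(2, 4)) = (19*(110/27 + (⅙)*(-5) + (⅙)*6))*(6 + 5/2) = (19*(110/27 - ⅚ + 1))*(17/2) = (19*(229/54))*(17/2) = (4351/54)*(17/2) = 73967/108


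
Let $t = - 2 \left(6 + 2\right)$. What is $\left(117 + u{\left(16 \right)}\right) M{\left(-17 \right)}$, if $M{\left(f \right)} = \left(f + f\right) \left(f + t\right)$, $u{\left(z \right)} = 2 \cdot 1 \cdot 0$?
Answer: $131274$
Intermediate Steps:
$t = -16$ ($t = \left(-2\right) 8 = -16$)
$u{\left(z \right)} = 0$ ($u{\left(z \right)} = 2 \cdot 0 = 0$)
$M{\left(f \right)} = 2 f \left(-16 + f\right)$ ($M{\left(f \right)} = \left(f + f\right) \left(f - 16\right) = 2 f \left(-16 + f\right)$)
$\left(117 + u{\left(16 \right)}\right) M{\left(-17 \right)} = \left(117 + 0\right) 2 \left(-17\right) \left(-16 - 17\right) = 117 \cdot 2 \left(-17\right) \left(-33\right) = 117 \cdot 1122 = 131274$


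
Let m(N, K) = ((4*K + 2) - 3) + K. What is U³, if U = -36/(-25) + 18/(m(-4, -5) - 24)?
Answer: 19683/15625 ≈ 1.2597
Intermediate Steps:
m(N, K) = -1 + 5*K (m(N, K) = ((2 + 4*K) - 3) + K = (-1 + 4*K) + K = -1 + 5*K)
U = 27/25 (U = -36/(-25) + 18/((-1 + 5*(-5)) - 24) = -36*(-1/25) + 18/((-1 - 25) - 24) = 36/25 + 18/(-26 - 24) = 36/25 + 18/(-50) = 36/25 + 18*(-1/50) = 36/25 - 9/25 = 27/25 ≈ 1.0800)
U³ = (27/25)³ = 19683/15625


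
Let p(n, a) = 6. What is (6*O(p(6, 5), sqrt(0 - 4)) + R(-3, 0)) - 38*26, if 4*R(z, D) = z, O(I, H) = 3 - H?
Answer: -3883/4 - 12*I ≈ -970.75 - 12.0*I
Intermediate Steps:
R(z, D) = z/4
(6*O(p(6, 5), sqrt(0 - 4)) + R(-3, 0)) - 38*26 = (6*(3 - sqrt(0 - 4)) + (1/4)*(-3)) - 38*26 = (6*(3 - sqrt(-4)) - 3/4) - 988 = (6*(3 - 2*I) - 3/4) - 988 = ((18 - 12*I) - 3/4) - 988 = (69/4 - 12*I) - 988 = -3883/4 - 12*I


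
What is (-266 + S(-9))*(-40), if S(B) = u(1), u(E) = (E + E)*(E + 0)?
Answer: 10560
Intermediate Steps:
u(E) = 2*E**2 (u(E) = (2*E)*E = 2*E**2)
S(B) = 2 (S(B) = 2*1**2 = 2*1 = 2)
(-266 + S(-9))*(-40) = (-266 + 2)*(-40) = -264*(-40) = 10560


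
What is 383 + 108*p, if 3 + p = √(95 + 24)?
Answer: 59 + 108*√119 ≈ 1237.1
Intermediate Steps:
p = -3 + √119 (p = -3 + √(95 + 24) = -3 + √119 ≈ 7.9087)
383 + 108*p = 383 + 108*(-3 + √119) = 383 + (-324 + 108*√119) = 59 + 108*√119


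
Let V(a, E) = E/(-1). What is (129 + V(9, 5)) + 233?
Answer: 357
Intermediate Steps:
V(a, E) = -E (V(a, E) = E*(-1) = -E)
(129 + V(9, 5)) + 233 = (129 - 1*5) + 233 = (129 - 5) + 233 = 124 + 233 = 357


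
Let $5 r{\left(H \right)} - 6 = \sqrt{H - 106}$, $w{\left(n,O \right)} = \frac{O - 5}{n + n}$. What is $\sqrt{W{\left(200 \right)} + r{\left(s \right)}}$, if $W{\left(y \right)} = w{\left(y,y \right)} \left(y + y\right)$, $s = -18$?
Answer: $\frac{\sqrt{4905 + 10 i \sqrt{31}}}{5} \approx 14.007 + 0.079498 i$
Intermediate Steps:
$w{\left(n,O \right)} = \frac{-5 + O}{2 n}$
$r{\left(H \right)} = \frac{6}{5} + \frac{\sqrt{-106 + H}}{5}$ ($r{\left(H \right)} = \frac{6}{5} + \frac{\sqrt{H - 106}}{5} = \frac{6}{5} + \frac{\sqrt{-106 + H}}{5}$)
$W{\left(y \right)} = -5 + y$ ($W{\left(y \right)} = \frac{-5 + y}{2 y} \left(y + y\right) = \frac{-5 + y}{2 y} 2 y = -5 + y$)
$\sqrt{W{\left(200 \right)} + r{\left(s \right)}} = \sqrt{\left(-5 + 200\right) + \left(\frac{6}{5} + \frac{\sqrt{-106 - 18}}{5}\right)} = \sqrt{195 + \left(\frac{6}{5} + \frac{\sqrt{-124}}{5}\right)} = \sqrt{195 + \left(\frac{6}{5} + \frac{2 i \sqrt{31}}{5}\right)} = \sqrt{\frac{981}{5} + \frac{2 i \sqrt{31}}{5}}$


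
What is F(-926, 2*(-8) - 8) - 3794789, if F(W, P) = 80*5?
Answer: -3794389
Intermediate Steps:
F(W, P) = 400
F(-926, 2*(-8) - 8) - 3794789 = 400 - 3794789 = -3794389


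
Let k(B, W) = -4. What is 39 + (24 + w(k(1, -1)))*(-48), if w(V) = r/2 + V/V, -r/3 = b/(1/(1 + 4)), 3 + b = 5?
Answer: -441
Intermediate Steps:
b = 2 (b = -3 + 5 = 2)
r = -30 (r = -6/(1/(1 + 4)) = -6/(1/5) = -6/1/5 = -6*5 = -3*10 = -30)
w(V) = -14 (w(V) = -30/2 + V/V = -30*1/2 + 1 = -15 + 1 = -14)
39 + (24 + w(k(1, -1)))*(-48) = 39 + (24 - 14)*(-48) = 39 + 10*(-48) = 39 - 480 = -441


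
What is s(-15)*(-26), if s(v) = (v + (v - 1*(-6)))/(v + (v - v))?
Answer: -208/5 ≈ -41.600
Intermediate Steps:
s(v) = (6 + 2*v)/v (s(v) = (v + (v + 6))/(v + 0) = (v + (6 + v))/v = (6 + 2*v)/v)
s(-15)*(-26) = (2 + 6/(-15))*(-26) = (2 + 6*(-1/15))*(-26) = (2 - ⅖)*(-26) = (8/5)*(-26) = -208/5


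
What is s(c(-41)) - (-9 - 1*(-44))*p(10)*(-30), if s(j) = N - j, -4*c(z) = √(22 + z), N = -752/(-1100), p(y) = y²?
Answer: 28875188/275 + I*√19/4 ≈ 1.05e+5 + 1.0897*I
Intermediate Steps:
N = 188/275 (N = -752*(-1/1100) = 188/275 ≈ 0.68364)
c(z) = -√(22 + z)/4
s(j) = 188/275 - j
s(c(-41)) - (-9 - 1*(-44))*p(10)*(-30) = (188/275 - (-1)*√(22 - 41)/4) - (-9 - 1*(-44))*10²*(-30) = (188/275 - (-1)*√(-19)/4) - (-9 + 44)*100*(-30) = (188/275 - (-1)*I*√19/4) - 35*100*(-30) = (188/275 - (-1)*I*√19/4) - 3500*(-30) = (188/275 + I*√19/4) - 1*(-105000) = (188/275 + I*√19/4) + 105000 = 28875188/275 + I*√19/4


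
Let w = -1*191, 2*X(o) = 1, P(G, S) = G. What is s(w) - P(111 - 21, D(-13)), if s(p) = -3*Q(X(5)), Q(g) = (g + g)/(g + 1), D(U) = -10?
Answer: -92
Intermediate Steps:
X(o) = 1/2 (X(o) = (1/2)*1 = 1/2)
Q(g) = 2*g/(1 + g) (Q(g) = (2*g)/(1 + g) = 2*g/(1 + g))
w = -191
s(p) = -2 (s(p) = -6/(2*(1 + 1/2)) = -6/(2*3/2) = -6*2/(2*3) = -3*2/3 = -2)
s(w) - P(111 - 21, D(-13)) = -2 - (111 - 21) = -2 - 1*90 = -2 - 90 = -92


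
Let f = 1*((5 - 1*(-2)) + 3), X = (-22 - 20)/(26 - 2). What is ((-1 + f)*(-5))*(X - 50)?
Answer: 9315/4 ≈ 2328.8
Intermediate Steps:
X = -7/4 (X = -42/24 = -42*1/24 = -7/4 ≈ -1.7500)
f = 10 (f = 1*((5 + 2) + 3) = 1*(7 + 3) = 1*10 = 10)
((-1 + f)*(-5))*(X - 50) = ((-1 + 10)*(-5))*(-7/4 - 50) = (9*(-5))*(-207/4) = -45*(-207/4) = 9315/4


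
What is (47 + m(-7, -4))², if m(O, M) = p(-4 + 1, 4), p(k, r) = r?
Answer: 2601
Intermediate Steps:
m(O, M) = 4
(47 + m(-7, -4))² = (47 + 4)² = 51² = 2601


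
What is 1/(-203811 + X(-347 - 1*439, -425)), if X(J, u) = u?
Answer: -1/204236 ≈ -4.8963e-6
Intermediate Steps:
1/(-203811 + X(-347 - 1*439, -425)) = 1/(-203811 - 425) = 1/(-204236) = -1/204236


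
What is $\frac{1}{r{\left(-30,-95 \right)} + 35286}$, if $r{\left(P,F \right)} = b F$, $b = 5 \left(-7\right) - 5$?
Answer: $\frac{1}{39086} \approx 2.5585 \cdot 10^{-5}$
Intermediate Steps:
$b = -40$ ($b = -35 - 5 = -40$)
$r{\left(P,F \right)} = - 40 F$
$\frac{1}{r{\left(-30,-95 \right)} + 35286} = \frac{1}{\left(-40\right) \left(-95\right) + 35286} = \frac{1}{3800 + 35286} = \frac{1}{39086}$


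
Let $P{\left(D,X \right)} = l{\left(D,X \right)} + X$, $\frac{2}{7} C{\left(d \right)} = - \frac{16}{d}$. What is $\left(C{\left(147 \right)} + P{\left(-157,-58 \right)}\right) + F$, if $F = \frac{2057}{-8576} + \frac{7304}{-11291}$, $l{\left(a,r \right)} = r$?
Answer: $- \frac{34065661145}{290494848} \approx -117.27$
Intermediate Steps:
$C{\left(d \right)} = - \frac{56}{d}$ ($C{\left(d \right)} = \frac{7 \left(- \frac{16}{d}\right)}{2} = - \frac{56}{d}$)
$P{\left(D,X \right)} = 2 X$ ($P{\left(D,X \right)} = X + X = 2 X$)
$F = - \frac{85864691}{96831616}$ ($F = 2057 \left(- \frac{1}{8576}\right) + 7304 \left(- \frac{1}{11291}\right) = - \frac{2057}{8576} - \frac{7304}{11291} = - \frac{85864691}{96831616} \approx -0.88674$)
$\left(C{\left(147 \right)} + P{\left(-157,-58 \right)}\right) + F = \left(- \frac{56}{147} + 2 \left(-58\right)\right) - \frac{85864691}{96831616} = \left(\left(-56\right) \frac{1}{147} - 116\right) - \frac{85864691}{96831616} = \left(- \frac{8}{21} - 116\right) - \frac{85864691}{96831616} = - \frac{2444}{21} - \frac{85864691}{96831616} = - \frac{34065661145}{290494848}$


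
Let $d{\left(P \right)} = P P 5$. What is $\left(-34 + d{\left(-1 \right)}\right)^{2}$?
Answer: $841$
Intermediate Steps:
$d{\left(P \right)} = 5 P^{2}$ ($d{\left(P \right)} = P^{2} \cdot 5 = 5 P^{2}$)
$\left(-34 + d{\left(-1 \right)}\right)^{2} = \left(-34 + 5 \left(-1\right)^{2}\right)^{2} = \left(-34 + 5 \cdot 1\right)^{2} = \left(-34 + 5\right)^{2} = \left(-29\right)^{2} = 841$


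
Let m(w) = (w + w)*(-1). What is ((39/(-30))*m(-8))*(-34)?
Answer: 3536/5 ≈ 707.20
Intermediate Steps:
m(w) = -2*w (m(w) = (2*w)*(-1) = -2*w)
((39/(-30))*m(-8))*(-34) = ((39/(-30))*(-2*(-8)))*(-34) = ((39*(-1/30))*16)*(-34) = -13/10*16*(-34) = -104/5*(-34) = 3536/5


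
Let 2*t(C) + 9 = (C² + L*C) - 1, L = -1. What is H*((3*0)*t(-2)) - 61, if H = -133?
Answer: -61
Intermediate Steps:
t(C) = -5 + C²/2 - C/2 (t(C) = -9/2 + ((C² - C) - 1)/2 = -9/2 + (-1 + C² - C)/2 = -9/2 + (-½ + C²/2 - C/2) = -5 + C²/2 - C/2)
H*((3*0)*t(-2)) - 61 = -133*3*0*(-5 + (½)*(-2)² - ½*(-2)) - 61 = -0*(-5 + (½)*4 + 1) - 61 = -0*(-5 + 2 + 1) - 61 = -0*(-2) - 61 = -133*0 - 61 = 0 - 61 = -61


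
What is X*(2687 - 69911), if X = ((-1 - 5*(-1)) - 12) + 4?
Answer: 268896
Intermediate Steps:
X = -4 (X = ((-1 + 5) - 12) + 4 = (4 - 12) + 4 = -8 + 4 = -4)
X*(2687 - 69911) = -4*(2687 - 69911) = -4*(-67224) = 268896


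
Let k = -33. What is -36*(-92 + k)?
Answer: 4500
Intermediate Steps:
-36*(-92 + k) = -36*(-92 - 33) = -36*(-125) = 4500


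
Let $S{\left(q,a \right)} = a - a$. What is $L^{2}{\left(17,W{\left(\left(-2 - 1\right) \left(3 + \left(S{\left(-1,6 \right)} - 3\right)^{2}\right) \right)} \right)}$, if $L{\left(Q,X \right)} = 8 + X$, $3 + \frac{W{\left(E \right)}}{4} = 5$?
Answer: $256$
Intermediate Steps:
$S{\left(q,a \right)} = 0$
$W{\left(E \right)} = 8$ ($W{\left(E \right)} = -12 + 4 \cdot 5 = -12 + 20 = 8$)
$L^{2}{\left(17,W{\left(\left(-2 - 1\right) \left(3 + \left(S{\left(-1,6 \right)} - 3\right)^{2}\right) \right)} \right)} = \left(8 + 8\right)^{2} = 16^{2} = 256$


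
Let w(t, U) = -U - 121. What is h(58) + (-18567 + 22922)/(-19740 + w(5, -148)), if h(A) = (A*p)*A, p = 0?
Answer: -4355/19713 ≈ -0.22092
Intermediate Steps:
w(t, U) = -121 - U
h(A) = 0 (h(A) = (A*0)*A = 0*A = 0)
h(58) + (-18567 + 22922)/(-19740 + w(5, -148)) = 0 + (-18567 + 22922)/(-19740 + (-121 - 1*(-148))) = 0 + 4355/(-19740 + (-121 + 148)) = 0 + 4355/(-19740 + 27) = 0 + 4355/(-19713) = 0 + 4355*(-1/19713) = 0 - 4355/19713 = -4355/19713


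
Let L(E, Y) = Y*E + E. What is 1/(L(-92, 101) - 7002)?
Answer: -1/16386 ≈ -6.1028e-5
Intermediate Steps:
L(E, Y) = E + E*Y (L(E, Y) = E*Y + E = E + E*Y)
1/(L(-92, 101) - 7002) = 1/(-92*(1 + 101) - 7002) = 1/(-92*102 - 7002) = 1/(-9384 - 7002) = 1/(-16386) = -1/16386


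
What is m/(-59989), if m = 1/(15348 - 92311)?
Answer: 1/4616933407 ≈ 2.1659e-10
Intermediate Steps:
m = -1/76963 (m = 1/(-76963) = -1/76963 ≈ -1.2993e-5)
m/(-59989) = -1/76963/(-59989) = -1/76963*(-1/59989) = 1/4616933407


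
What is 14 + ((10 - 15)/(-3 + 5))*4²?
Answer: -26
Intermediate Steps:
14 + ((10 - 15)/(-3 + 5))*4² = 14 - 5/2*16 = 14 - 40 = -26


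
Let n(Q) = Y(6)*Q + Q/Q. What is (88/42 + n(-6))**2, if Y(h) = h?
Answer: 477481/441 ≈ 1082.7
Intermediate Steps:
n(Q) = 1 + 6*Q (n(Q) = 6*Q + Q/Q = 6*Q + 1 = 1 + 6*Q)
(88/42 + n(-6))**2 = (88/42 + (1 + 6*(-6)))**2 = (88*(1/42) + (1 - 36))**2 = (44/21 - 35)**2 = (-691/21)**2 = 477481/441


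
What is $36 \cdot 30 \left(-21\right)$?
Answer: $-22680$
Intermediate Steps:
$36 \cdot 30 \left(-21\right) = 1080 \left(-21\right) = -22680$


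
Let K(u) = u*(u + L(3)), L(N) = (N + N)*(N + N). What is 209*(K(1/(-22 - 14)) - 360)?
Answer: -97781695/1296 ≈ -75449.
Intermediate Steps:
L(N) = 4*N**2 (L(N) = (2*N)*(2*N) = 4*N**2)
K(u) = u*(36 + u) (K(u) = u*(u + 4*3**2) = u*(u + 4*9) = u*(u + 36) = u*(36 + u))
209*(K(1/(-22 - 14)) - 360) = 209*((36 + 1/(-22 - 14))/(-22 - 14) - 360) = 209*((36 + 1/(-36))/(-36) - 360) = 209*(-(36 - 1/36)/36 - 360) = 209*(-1/36*1295/36 - 360) = 209*(-1295/1296 - 360) = 209*(-467855/1296) = -97781695/1296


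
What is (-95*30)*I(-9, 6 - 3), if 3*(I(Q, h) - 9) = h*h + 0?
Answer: -34200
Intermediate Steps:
I(Q, h) = 9 + h²/3 (I(Q, h) = 9 + (h*h + 0)/3 = 9 + (h² + 0)/3 = 9 + h²/3)
(-95*30)*I(-9, 6 - 3) = (-95*30)*(9 + (6 - 3)²/3) = -2850*(9 + (⅓)*3²) = -2850*(9 + (⅓)*9) = -2850*(9 + 3) = -2850*12 = -34200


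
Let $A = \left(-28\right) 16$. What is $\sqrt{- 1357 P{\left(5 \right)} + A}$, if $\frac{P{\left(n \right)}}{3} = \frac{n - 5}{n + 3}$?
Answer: $8 i \sqrt{7} \approx 21.166 i$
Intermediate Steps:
$A = -448$
$P{\left(n \right)} = \frac{3 \left(-5 + n\right)}{3 + n}$ ($P{\left(n \right)} = 3 \frac{n - 5}{n + 3} = 3 \frac{-5 + n}{3 + n} = \frac{3 \left(-5 + n\right)}{3 + n}$)
$\sqrt{- 1357 P{\left(5 \right)} + A} = \sqrt{- 1357 \frac{3 \left(-5 + 5\right)}{3 + 5} - 448} = \sqrt{- 1357 \cdot 3 \cdot \frac{1}{8} \cdot 0 - 448} = \sqrt{\left(-1357\right) 0 - 448} = \sqrt{0 - 448} = \sqrt{-448} = 8 i \sqrt{7}$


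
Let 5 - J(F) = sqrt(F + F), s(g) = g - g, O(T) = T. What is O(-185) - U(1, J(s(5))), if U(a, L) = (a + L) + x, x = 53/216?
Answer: -41309/216 ≈ -191.25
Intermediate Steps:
s(g) = 0
x = 53/216 (x = 53*(1/216) = 53/216 ≈ 0.24537)
J(F) = 5 - sqrt(2)*sqrt(F) (J(F) = 5 - sqrt(F + F) = 5 - sqrt(2*F) = 5 - sqrt(2)*sqrt(F))
U(a, L) = 53/216 + L + a (U(a, L) = (a + L) + 53/216 = (L + a) + 53/216 = 53/216 + L + a)
O(-185) - U(1, J(s(5))) = -185 - (53/216 + (5 - sqrt(2)*sqrt(0)) + 1) = -185 - (53/216 + (5 - 1*sqrt(2)*0) + 1) = -185 - (53/216 + (5 + 0) + 1) = -185 - (53/216 + 5 + 1) = -185 - 1*1349/216 = -185 - 1349/216 = -41309/216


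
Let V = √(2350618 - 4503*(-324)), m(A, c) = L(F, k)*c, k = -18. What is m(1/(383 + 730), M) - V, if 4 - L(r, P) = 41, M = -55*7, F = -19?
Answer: 14245 - √3809590 ≈ 12293.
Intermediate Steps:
M = -385
L(r, P) = -37 (L(r, P) = 4 - 1*41 = 4 - 41 = -37)
m(A, c) = -37*c
V = √3809590 (V = √(2350618 + 1458972) = √3809590 ≈ 1951.8)
m(1/(383 + 730), M) - V = -37*(-385) - √3809590 = 14245 - √3809590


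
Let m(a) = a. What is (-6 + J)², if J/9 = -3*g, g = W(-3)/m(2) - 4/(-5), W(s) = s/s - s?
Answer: 166464/25 ≈ 6658.6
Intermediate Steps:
W(s) = 1 - s
g = 14/5 (g = (1 - 1*(-3))/2 - 4/(-5) = (1 + 3)*(½) - 4*(-⅕) = 4*(½) + ⅘ = 2 + ⅘ = 14/5 ≈ 2.8000)
J = -378/5 (J = 9*(-3*14/5) = 9*(-42/5) = -378/5 ≈ -75.600)
(-6 + J)² = (-6 - 378/5)² = (-408/5)² = 166464/25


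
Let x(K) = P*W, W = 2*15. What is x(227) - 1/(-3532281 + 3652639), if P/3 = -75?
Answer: -812416501/120358 ≈ -6750.0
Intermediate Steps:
P = -225 (P = 3*(-75) = -225)
W = 30
x(K) = -6750 (x(K) = -225*30 = -6750)
x(227) - 1/(-3532281 + 3652639) = -6750 - 1/(-3532281 + 3652639) = -6750 - 1/120358 = -812416501/120358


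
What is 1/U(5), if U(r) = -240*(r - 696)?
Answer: 1/165840 ≈ 6.0299e-6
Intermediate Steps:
U(r) = 167040 - 240*r (U(r) = -240*(-696 + r) = 167040 - 240*r)
1/U(5) = 1/(167040 - 240*5) = 1/(167040 - 1200) = 1/165840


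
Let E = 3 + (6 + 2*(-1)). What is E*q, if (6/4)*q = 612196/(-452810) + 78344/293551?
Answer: -336550203164/66461414155 ≈ -5.0638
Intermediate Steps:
E = 7 (E = 3 + (6 - 2) = 3 + 4 = 7)
q = -48078600452/66461414155 (q = 2*(612196/(-452810) + 78344/293551)/3 = 2*(612196*(-1/452810) + 78344*(1/293551))/3 = 2*(-306098/226405 + 78344/293551)/3 = (⅔)*(-72117900678/66461414155) = -48078600452/66461414155 ≈ -0.72341)
E*q = 7*(-48078600452/66461414155) = -336550203164/66461414155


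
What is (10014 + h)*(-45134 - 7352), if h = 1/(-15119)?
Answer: -7946467789190/15119 ≈ -5.2559e+8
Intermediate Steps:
h = -1/15119 ≈ -6.6142e-5
(10014 + h)*(-45134 - 7352) = (10014 - 1/15119)*(-45134 - 7352) = (151401665/15119)*(-52486) = -7946467789190/15119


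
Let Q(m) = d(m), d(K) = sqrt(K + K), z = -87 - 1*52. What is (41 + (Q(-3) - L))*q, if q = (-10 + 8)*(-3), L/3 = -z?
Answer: -2256 + 6*I*sqrt(6) ≈ -2256.0 + 14.697*I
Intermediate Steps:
z = -139 (z = -87 - 52 = -139)
L = 417 (L = 3*(-1*(-139)) = 3*139 = 417)
q = 6 (q = -2*(-3) = 6)
d(K) = sqrt(2)*sqrt(K) (d(K) = sqrt(2*K) = sqrt(2)*sqrt(K))
Q(m) = sqrt(2)*sqrt(m)
(41 + (Q(-3) - L))*q = (41 + (sqrt(2)*sqrt(-3) - 1*417))*6 = (41 + (sqrt(2)*(I*sqrt(3)) - 417))*6 = (41 + (I*sqrt(6) - 417))*6 = (41 + (-417 + I*sqrt(6)))*6 = (-376 + I*sqrt(6))*6 = -2256 + 6*I*sqrt(6)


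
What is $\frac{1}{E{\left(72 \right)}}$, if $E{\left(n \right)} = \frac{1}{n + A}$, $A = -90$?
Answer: $-18$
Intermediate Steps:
$E{\left(n \right)} = \frac{1}{-90 + n}$ ($E{\left(n \right)} = \frac{1}{n - 90} = \frac{1}{-90 + n}$)
$\frac{1}{E{\left(72 \right)}} = \frac{1}{\frac{1}{-90 + 72}} = \frac{1}{\frac{1}{-18}} = \frac{1}{- \frac{1}{18}} = -18$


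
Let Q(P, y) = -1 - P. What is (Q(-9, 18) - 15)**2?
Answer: 49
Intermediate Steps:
(Q(-9, 18) - 15)**2 = ((-1 - 1*(-9)) - 15)**2 = ((-1 + 9) - 15)**2 = (8 - 15)**2 = (-7)**2 = 49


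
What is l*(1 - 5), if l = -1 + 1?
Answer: 0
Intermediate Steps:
l = 0
l*(1 - 5) = 0*(1 - 5) = 0*(-4) = 0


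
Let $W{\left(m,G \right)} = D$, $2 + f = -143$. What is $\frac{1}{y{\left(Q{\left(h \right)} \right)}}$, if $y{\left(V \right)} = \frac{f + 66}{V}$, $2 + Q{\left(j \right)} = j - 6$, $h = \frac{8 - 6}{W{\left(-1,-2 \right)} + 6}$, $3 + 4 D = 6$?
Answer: $\frac{208}{2133} \approx 0.097515$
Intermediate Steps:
$f = -145$ ($f = -2 - 143 = -145$)
$D = \frac{3}{4}$ ($D = - \frac{3}{4} + \frac{1}{4} \cdot 6 = - \frac{3}{4} + \frac{3}{2} = \frac{3}{4} \approx 0.75$)
$W{\left(m,G \right)} = \frac{3}{4}$
$h = \frac{8}{27}$ ($h = \frac{8 - 6}{\frac{3}{4} + 6} = \frac{2}{\frac{27}{4}} = 2 \cdot \frac{4}{27} = \frac{8}{27} \approx 0.2963$)
$Q{\left(j \right)} = -8 + j$ ($Q{\left(j \right)} = -2 + \left(j - 6\right) = -2 + \left(-6 + j\right) = -8 + j$)
$y{\left(V \right)} = - \frac{79}{V}$ ($y{\left(V \right)} = \frac{-145 + 66}{V} = - \frac{79}{V}$)
$\frac{1}{y{\left(Q{\left(h \right)} \right)}} = \frac{1}{\left(-79\right) \frac{1}{-8 + \frac{8}{27}}} = \frac{1}{\left(-79\right) \frac{1}{- \frac{208}{27}}} = \frac{1}{\left(-79\right) \left(- \frac{27}{208}\right)} = \frac{1}{\frac{2133}{208}} = \frac{208}{2133}$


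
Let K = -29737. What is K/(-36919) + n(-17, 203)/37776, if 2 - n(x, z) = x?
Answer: 1124046373/1394652144 ≈ 0.80597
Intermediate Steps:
n(x, z) = 2 - x
K/(-36919) + n(-17, 203)/37776 = -29737/(-36919) + (2 - 1*(-17))/37776 = -29737*(-1/36919) + (2 + 17)*(1/37776) = 29737/36919 + 19*(1/37776) = 29737/36919 + 19/37776 = 1124046373/1394652144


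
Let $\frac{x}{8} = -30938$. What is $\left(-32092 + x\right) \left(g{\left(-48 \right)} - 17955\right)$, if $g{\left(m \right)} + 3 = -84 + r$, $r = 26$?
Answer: $5037201536$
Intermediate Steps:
$x = -247504$ ($x = 8 \left(-30938\right) = -247504$)
$g{\left(m \right)} = -61$ ($g{\left(m \right)} = -3 + \left(-84 + 26\right) = -3 - 58 = -61$)
$\left(-32092 + x\right) \left(g{\left(-48 \right)} - 17955\right) = \left(-32092 - 247504\right) \left(-61 - 17955\right) = \left(-279596\right) \left(-18016\right) = 5037201536$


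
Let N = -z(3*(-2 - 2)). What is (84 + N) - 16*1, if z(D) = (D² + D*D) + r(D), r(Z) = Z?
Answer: -208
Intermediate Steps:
z(D) = D + 2*D² (z(D) = (D² + D*D) + D = (D² + D²) + D = 2*D² + D = D + 2*D²)
N = -276 (N = -3*(-2 - 2)*(1 + 2*(3*(-2 - 2))) = -3*(-4)*(1 + 2*(3*(-4))) = -(-12)*(1 + 2*(-12)) = -(-12)*(1 - 24) = -(-12)*(-23) = -1*276 = -276)
(84 + N) - 16*1 = (84 - 276) - 16*1 = -192 - 16 = -208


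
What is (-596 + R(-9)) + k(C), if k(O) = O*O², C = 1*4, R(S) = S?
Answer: -541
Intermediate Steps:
C = 4
k(O) = O³
(-596 + R(-9)) + k(C) = (-596 - 9) + 4³ = -605 + 64 = -541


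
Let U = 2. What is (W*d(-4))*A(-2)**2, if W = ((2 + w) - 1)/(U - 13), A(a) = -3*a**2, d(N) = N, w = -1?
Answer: 0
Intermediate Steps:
W = 0 (W = ((2 - 1) - 1)/(2 - 13) = (1 - 1)/(-11) = 0*(-1/11) = 0)
(W*d(-4))*A(-2)**2 = (0*(-4))*(-3*(-2)**2)**2 = 0*(-3*4)**2 = 0*(-12)**2 = 0*144 = 0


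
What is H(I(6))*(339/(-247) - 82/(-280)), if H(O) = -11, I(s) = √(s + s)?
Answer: 410663/34580 ≈ 11.876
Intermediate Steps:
I(s) = √2*√s (I(s) = √(2*s) = √2*√s)
H(I(6))*(339/(-247) - 82/(-280)) = -11*(339/(-247) - 82/(-280)) = -11*(339*(-1/247) - 82*(-1/280)) = -11*(-339/247 + 41/140) = -11*(-37333/34580) = 410663/34580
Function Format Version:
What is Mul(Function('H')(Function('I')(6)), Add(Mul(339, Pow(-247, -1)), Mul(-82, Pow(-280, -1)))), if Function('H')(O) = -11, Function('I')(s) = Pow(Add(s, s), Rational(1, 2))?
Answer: Rational(410663, 34580) ≈ 11.876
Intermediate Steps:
Function('I')(s) = Mul(Pow(2, Rational(1, 2)), Pow(s, Rational(1, 2))) (Function('I')(s) = Pow(Mul(2, s), Rational(1, 2)) = Mul(Pow(2, Rational(1, 2)), Pow(s, Rational(1, 2))))
Mul(Function('H')(Function('I')(6)), Add(Mul(339, Pow(-247, -1)), Mul(-82, Pow(-280, -1)))) = Mul(-11, Add(Mul(339, Pow(-247, -1)), Mul(-82, Pow(-280, -1)))) = Mul(-11, Add(Mul(339, Rational(-1, 247)), Mul(-82, Rational(-1, 280)))) = Mul(-11, Add(Rational(-339, 247), Rational(41, 140))) = Mul(-11, Rational(-37333, 34580)) = Rational(410663, 34580)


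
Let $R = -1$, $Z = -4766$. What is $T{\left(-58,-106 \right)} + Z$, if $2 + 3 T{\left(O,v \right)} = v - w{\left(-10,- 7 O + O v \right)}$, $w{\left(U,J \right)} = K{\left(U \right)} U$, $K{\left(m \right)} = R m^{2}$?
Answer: $- \frac{15406}{3} \approx -5135.3$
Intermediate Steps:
$K{\left(m \right)} = - m^{2}$
$w{\left(U,J \right)} = - U^{3}$ ($w{\left(U,J \right)} = - U^{2} U = - U^{3}$)
$T{\left(O,v \right)} = -334 + \frac{v}{3}$ ($T{\left(O,v \right)} = - \frac{2}{3} + \frac{v - - \left(-10\right)^{3}}{3} = - \frac{2}{3} + \frac{v - \left(-1\right) \left(-1000\right)}{3} = - \frac{2}{3} + \frac{v - 1000}{3} = - \frac{2}{3} + \frac{-1000 + v}{3} = - \frac{2}{3} + \left(- \frac{1000}{3} + \frac{v}{3}\right) = -334 + \frac{v}{3}$)
$T{\left(-58,-106 \right)} + Z = \left(-334 + \frac{1}{3} \left(-106\right)\right) - 4766 = \left(-334 - \frac{106}{3}\right) - 4766 = - \frac{1108}{3} - 4766 = - \frac{15406}{3}$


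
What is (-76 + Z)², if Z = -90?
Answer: 27556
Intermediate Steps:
(-76 + Z)² = (-76 - 90)² = (-166)² = 27556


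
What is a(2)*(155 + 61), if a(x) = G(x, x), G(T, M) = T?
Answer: 432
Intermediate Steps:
a(x) = x
a(2)*(155 + 61) = 2*(155 + 61) = 2*216 = 432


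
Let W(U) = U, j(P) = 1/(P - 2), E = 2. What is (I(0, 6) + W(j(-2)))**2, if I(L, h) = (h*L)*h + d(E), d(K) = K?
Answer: 49/16 ≈ 3.0625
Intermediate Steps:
j(P) = 1/(-2 + P)
I(L, h) = 2 + L*h**2 (I(L, h) = (h*L)*h + 2 = (L*h)*h + 2 = L*h**2 + 2 = 2 + L*h**2)
(I(0, 6) + W(j(-2)))**2 = ((2 + 0*6**2) + 1/(-2 - 2))**2 = ((2 + 0*36) + 1/(-4))**2 = ((2 + 0) - 1/4)**2 = (2 - 1/4)**2 = (7/4)**2 = 49/16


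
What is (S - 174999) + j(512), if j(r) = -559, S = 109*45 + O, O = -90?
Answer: -170743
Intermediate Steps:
S = 4815 (S = 109*45 - 90 = 4905 - 90 = 4815)
(S - 174999) + j(512) = (4815 - 174999) - 559 = -170184 - 559 = -170743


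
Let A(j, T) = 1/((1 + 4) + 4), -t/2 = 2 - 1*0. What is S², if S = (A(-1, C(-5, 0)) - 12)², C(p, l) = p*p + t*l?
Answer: 131079601/6561 ≈ 19979.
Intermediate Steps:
t = -4 (t = -2*(2 - 1*0) = -2*(2 + 0) = -2*2 = -4)
C(p, l) = p² - 4*l (C(p, l) = p*p - 4*l = p² - 4*l)
A(j, T) = ⅑ (A(j, T) = 1/(5 + 4) = 1/9 = ⅑)
S = 11449/81 (S = (⅑ - 12)² = (-107/9)² = 11449/81 ≈ 141.35)
S² = (11449/81)² = 131079601/6561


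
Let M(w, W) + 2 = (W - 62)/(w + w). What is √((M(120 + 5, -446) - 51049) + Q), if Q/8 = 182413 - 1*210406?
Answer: I*√171873145/25 ≈ 524.4*I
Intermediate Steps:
M(w, W) = -2 + (-62 + W)/(2*w) (M(w, W) = -2 + (W - 62)/(w + w) = -2 + (-62 + W)/((2*w)) = -2 + (-62 + W)*(1/(2*w)) = -2 + (-62 + W)/(2*w))
Q = -223944 (Q = 8*(182413 - 1*210406) = 8*(182413 - 210406) = 8*(-27993) = -223944)
√((M(120 + 5, -446) - 51049) + Q) = √(((-62 - 446 - 4*(120 + 5))/(2*(120 + 5)) - 51049) - 223944) = √(((½)*(-62 - 446 - 4*125)/125 - 51049) - 223944) = √(((½)*(1/125)*(-62 - 446 - 500) - 51049) - 223944) = √(((½)*(1/125)*(-1008) - 51049) - 223944) = √((-504/125 - 51049) - 223944) = √(-6381629/125 - 223944) = √(-34374629/125) = I*√171873145/25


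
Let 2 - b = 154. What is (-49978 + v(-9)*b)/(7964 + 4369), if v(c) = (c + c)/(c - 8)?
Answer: -852362/209661 ≈ -4.0654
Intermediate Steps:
v(c) = 2*c/(-8 + c) (v(c) = (2*c)/(-8 + c) = 2*c/(-8 + c))
b = -152 (b = 2 - 1*154 = 2 - 154 = -152)
(-49978 + v(-9)*b)/(7964 + 4369) = (-49978 + (2*(-9)/(-8 - 9))*(-152))/(7964 + 4369) = (-49978 + (2*(-9)/(-17))*(-152))/12333 = (-49978 + (2*(-9)*(-1/17))*(-152))*(1/12333) = (-49978 + (18/17)*(-152))*(1/12333) = (-49978 - 2736/17)*(1/12333) = -852362/17*1/12333 = -852362/209661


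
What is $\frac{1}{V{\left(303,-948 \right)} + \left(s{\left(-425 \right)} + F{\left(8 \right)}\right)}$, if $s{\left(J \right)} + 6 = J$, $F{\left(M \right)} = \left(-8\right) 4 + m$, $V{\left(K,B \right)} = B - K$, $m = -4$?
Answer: $- \frac{1}{1718} \approx -0.00058207$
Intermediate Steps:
$F{\left(M \right)} = -36$ ($F{\left(M \right)} = \left(-8\right) 4 - 4 = -32 - 4 = -36$)
$s{\left(J \right)} = -6 + J$
$\frac{1}{V{\left(303,-948 \right)} + \left(s{\left(-425 \right)} + F{\left(8 \right)}\right)} = \frac{1}{\left(-948 - 303\right) - 467} = \frac{1}{-1251 - 467} = \frac{1}{-1718} = - \frac{1}{1718}$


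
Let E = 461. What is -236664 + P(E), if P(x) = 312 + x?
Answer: -235891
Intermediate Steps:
-236664 + P(E) = -236664 + (312 + 461) = -236664 + 773 = -235891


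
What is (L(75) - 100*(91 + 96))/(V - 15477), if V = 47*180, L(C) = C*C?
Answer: 13075/7017 ≈ 1.8633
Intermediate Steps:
L(C) = C**2
V = 8460
(L(75) - 100*(91 + 96))/(V - 15477) = (75**2 - 100*(91 + 96))/(8460 - 15477) = (5625 - 100*187)/(-7017) = (5625 - 18700)*(-1/7017) = -13075*(-1/7017) = 13075/7017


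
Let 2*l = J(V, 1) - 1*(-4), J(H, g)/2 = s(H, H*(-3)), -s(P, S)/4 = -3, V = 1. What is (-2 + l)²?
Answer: 144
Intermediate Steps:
s(P, S) = 12 (s(P, S) = -4*(-3) = 12)
J(H, g) = 24 (J(H, g) = 2*12 = 24)
l = 14 (l = (24 - 1*(-4))/2 = (24 + 4)/2 = (½)*28 = 14)
(-2 + l)² = (-2 + 14)² = 12² = 144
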